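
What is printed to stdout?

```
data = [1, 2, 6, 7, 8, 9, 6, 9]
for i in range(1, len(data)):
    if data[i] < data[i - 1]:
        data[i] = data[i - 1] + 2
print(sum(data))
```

i=1: 2>=1, unchanged → [1, 2, 6, 7, 8, 9, 6, 9]
i=2: 6>=2, unchanged → [1, 2, 6, 7, 8, 9, 6, 9]
i=3: 7>=6, unchanged → [1, 2, 6, 7, 8, 9, 6, 9]
i=4: 8>=7, unchanged → [1, 2, 6, 7, 8, 9, 6, 9]
i=5: 9>=8, unchanged → [1, 2, 6, 7, 8, 9, 6, 9]
i=6: 6<9, data[6] = 9+2 = 11 → [1, 2, 6, 7, 8, 9, 11, 9]
i=7: 9<11, data[7] = 11+2 = 13 → [1, 2, 6, 7, 8, 9, 11, 13]
sum = 57

57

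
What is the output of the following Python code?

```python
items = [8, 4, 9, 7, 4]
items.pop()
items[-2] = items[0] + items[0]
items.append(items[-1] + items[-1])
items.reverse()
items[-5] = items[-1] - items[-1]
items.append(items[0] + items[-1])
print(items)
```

pop() removes 4 → [8, 4, 9, 7]
items[-2] = items[0]+items[0] = 8+8 = 16 → [8, 4, 16, 7]
append items[-1]+items[-1] = 7+7 = 14 → [8, 4, 16, 7, 14]
reverse → [14, 7, 16, 4, 8]
items[-5] = items[-1]-items[-1] = 8-8 = 0 → [0, 7, 16, 4, 8]
append items[0]+items[-1] = 0+8 = 8 → [0, 7, 16, 4, 8, 8]

[0, 7, 16, 4, 8, 8]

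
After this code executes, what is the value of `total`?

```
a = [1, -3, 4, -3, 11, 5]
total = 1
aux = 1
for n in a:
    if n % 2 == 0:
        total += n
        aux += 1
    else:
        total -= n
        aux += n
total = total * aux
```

-78

n=1: not even, total = 1-1 = 0; aux=2
n=-3: not even, total = 0-(-3) = 3; aux=-1
n=4: even, total = 3+4 = 7; aux=0
n=-3: not even, total = 7-(-3) = 10; aux=-3
n=11: not even, total = 10-11 = -1; aux=8
n=5: not even, total = (-1)-5 = -6; aux=13
total*aux = (-6)*13 = -78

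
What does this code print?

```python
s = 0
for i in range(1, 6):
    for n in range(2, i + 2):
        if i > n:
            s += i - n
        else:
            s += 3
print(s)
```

i=1,n=2: not 1>2, s = 0+3 = 3
i=2,n=2: not 2>2, s = 3+3 = 6
i=2,n=3: not 2>3, s = 6+3 = 9
i=3,n=2: 3>2, s = 9+1 = 10
i=3,n=3: not 3>3, s = 10+3 = 13
i=3,n=4: not 3>4, s = 13+3 = 16
i=4,n=2: 4>2, s = 16+2 = 18
i=4,n=3: 4>3, s = 18+1 = 19
i=4,n=4: not 4>4, s = 19+3 = 22
i=4,n=5: not 4>5, s = 22+3 = 25
i=5,n=2: 5>2, s = 25+3 = 28
i=5,n=3: 5>3, s = 28+2 = 30
i=5,n=4: 5>4, s = 30+1 = 31
i=5,n=5: not 5>5, s = 31+3 = 34
i=5,n=6: not 5>6, s = 34+3 = 37

37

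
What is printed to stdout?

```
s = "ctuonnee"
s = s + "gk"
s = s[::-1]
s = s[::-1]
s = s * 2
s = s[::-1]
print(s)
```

+ 'gk' → 'ctuonneegk'
reverse → 'kgeennoutc'
reverse → 'ctuonneegk'
repeat ×2 → 'ctuonneegkctuonneegk'
reverse → 'kgeennoutckgeennoutc'

kgeennoutckgeennoutc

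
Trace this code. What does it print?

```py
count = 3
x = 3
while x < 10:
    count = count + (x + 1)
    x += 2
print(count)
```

31

x=3: count = 3+4 = 7
x=5: count = 7+6 = 13
x=7: count = 13+8 = 21
x=9: count = 21+10 = 31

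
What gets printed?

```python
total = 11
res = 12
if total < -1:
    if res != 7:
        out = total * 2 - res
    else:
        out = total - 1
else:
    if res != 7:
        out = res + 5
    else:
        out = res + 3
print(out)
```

total=11, res=12
total < -1 is False; res != 7 is True
→ out = res + 5 = 17

17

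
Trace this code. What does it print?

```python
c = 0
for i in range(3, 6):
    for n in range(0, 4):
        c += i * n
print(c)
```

i=3,n=0: c = 0+0 = 0
i=3,n=1: c = 0+3 = 3
i=3,n=2: c = 3+6 = 9
i=3,n=3: c = 9+9 = 18
i=4,n=0: c = 18+0 = 18
i=4,n=1: c = 18+4 = 22
i=4,n=2: c = 22+8 = 30
i=4,n=3: c = 30+12 = 42
i=5,n=0: c = 42+0 = 42
i=5,n=1: c = 42+5 = 47
i=5,n=2: c = 47+10 = 57
i=5,n=3: c = 57+15 = 72

72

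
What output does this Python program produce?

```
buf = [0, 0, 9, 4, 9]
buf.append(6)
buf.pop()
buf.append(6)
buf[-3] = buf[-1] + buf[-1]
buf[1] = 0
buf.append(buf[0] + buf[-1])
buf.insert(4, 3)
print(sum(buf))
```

append 6 → [0, 0, 9, 4, 9, 6]
pop() removes 6 → [0, 0, 9, 4, 9]
append 6 → [0, 0, 9, 4, 9, 6]
buf[-3] = buf[-1]+buf[-1] = 6+6 = 12 → [0, 0, 9, 12, 9, 6]
buf[1] = 0 → [0, 0, 9, 12, 9, 6]
append buf[0]+buf[-1] = 0+6 = 6 → [0, 0, 9, 12, 9, 6, 6]
insert 3 at 4 → [0, 0, 9, 12, 3, 9, 6, 6]
sum = 45

45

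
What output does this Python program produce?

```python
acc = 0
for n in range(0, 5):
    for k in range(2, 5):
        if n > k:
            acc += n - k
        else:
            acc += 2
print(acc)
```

28

n=0,k=2: not 0>2, acc = 0+2 = 2
n=0,k=3: not 0>3, acc = 2+2 = 4
n=0,k=4: not 0>4, acc = 4+2 = 6
n=1,k=2: not 1>2, acc = 6+2 = 8
n=1,k=3: not 1>3, acc = 8+2 = 10
n=1,k=4: not 1>4, acc = 10+2 = 12
n=2,k=2: not 2>2, acc = 12+2 = 14
n=2,k=3: not 2>3, acc = 14+2 = 16
n=2,k=4: not 2>4, acc = 16+2 = 18
n=3,k=2: 3>2, acc = 18+1 = 19
n=3,k=3: not 3>3, acc = 19+2 = 21
n=3,k=4: not 3>4, acc = 21+2 = 23
n=4,k=2: 4>2, acc = 23+2 = 25
n=4,k=3: 4>3, acc = 25+1 = 26
n=4,k=4: not 4>4, acc = 26+2 = 28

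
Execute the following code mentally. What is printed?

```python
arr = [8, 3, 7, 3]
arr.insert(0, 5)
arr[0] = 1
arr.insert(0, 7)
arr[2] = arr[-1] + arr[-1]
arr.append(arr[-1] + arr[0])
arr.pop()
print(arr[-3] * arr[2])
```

18

insert 5 at 0 → [5, 8, 3, 7, 3]
arr[0] = 1 → [1, 8, 3, 7, 3]
insert 7 at 0 → [7, 1, 8, 3, 7, 3]
arr[2] = arr[-1]+arr[-1] = 3+3 = 6 → [7, 1, 6, 3, 7, 3]
append arr[-1]+arr[0] = 3+7 = 10 → [7, 1, 6, 3, 7, 3, 10]
pop() removes 10 → [7, 1, 6, 3, 7, 3]
arr[-3]*arr[2] = 3*6 = 18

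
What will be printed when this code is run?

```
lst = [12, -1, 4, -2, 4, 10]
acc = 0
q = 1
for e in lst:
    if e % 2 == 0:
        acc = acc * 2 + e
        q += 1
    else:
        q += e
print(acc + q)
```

e=12: even, acc = 0*2+12 = 12; q=2
e=-1: not even; q=1
e=4: even, acc = 12*2+4 = 28; q=2
e=-2: even, acc = 28*2+(-2) = 54; q=3
e=4: even, acc = 54*2+4 = 112; q=4
e=10: even, acc = 112*2+10 = 234; q=5
acc+q = 234+5 = 239

239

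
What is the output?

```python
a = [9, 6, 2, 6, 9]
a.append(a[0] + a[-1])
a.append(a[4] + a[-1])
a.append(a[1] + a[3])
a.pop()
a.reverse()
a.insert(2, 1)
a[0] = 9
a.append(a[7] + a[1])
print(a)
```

append a[0]+a[-1] = 9+9 = 18 → [9, 6, 2, 6, 9, 18]
append a[4]+a[-1] = 9+18 = 27 → [9, 6, 2, 6, 9, 18, 27]
append a[1]+a[3] = 6+6 = 12 → [9, 6, 2, 6, 9, 18, 27, 12]
pop() removes 12 → [9, 6, 2, 6, 9, 18, 27]
reverse → [27, 18, 9, 6, 2, 6, 9]
insert 1 at 2 → [27, 18, 1, 9, 6, 2, 6, 9]
a[0] = 9 → [9, 18, 1, 9, 6, 2, 6, 9]
append a[7]+a[1] = 9+18 = 27 → [9, 18, 1, 9, 6, 2, 6, 9, 27]

[9, 18, 1, 9, 6, 2, 6, 9, 27]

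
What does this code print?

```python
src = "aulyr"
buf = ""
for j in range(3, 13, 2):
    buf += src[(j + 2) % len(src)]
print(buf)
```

j=3: add src[0]='a' → 'a'
j=5: add src[2]='l' → 'al'
j=7: add src[4]='r' → 'alr'
j=9: add src[1]='u' → 'alru'
j=11: add src[3]='y' → 'alruy'

alruy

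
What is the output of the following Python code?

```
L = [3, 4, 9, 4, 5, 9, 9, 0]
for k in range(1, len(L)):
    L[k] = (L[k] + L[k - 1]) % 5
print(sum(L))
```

k=1: L[1] = (4+3)%5 = 2 → [3, 2, 9, 4, 5, 9, 9, 0]
k=2: L[2] = (9+2)%5 = 1 → [3, 2, 1, 4, 5, 9, 9, 0]
k=3: L[3] = (4+1)%5 = 0 → [3, 2, 1, 0, 5, 9, 9, 0]
k=4: L[4] = (5+0)%5 = 0 → [3, 2, 1, 0, 0, 9, 9, 0]
k=5: L[5] = (9+0)%5 = 4 → [3, 2, 1, 0, 0, 4, 9, 0]
k=6: L[6] = (9+4)%5 = 3 → [3, 2, 1, 0, 0, 4, 3, 0]
k=7: L[7] = (0+3)%5 = 3 → [3, 2, 1, 0, 0, 4, 3, 3]
sum = 16

16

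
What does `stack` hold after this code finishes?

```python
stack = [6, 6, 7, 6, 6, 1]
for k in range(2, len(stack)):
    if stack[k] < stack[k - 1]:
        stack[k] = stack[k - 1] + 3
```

k=2: 7>=6, unchanged → [6, 6, 7, 6, 6, 1]
k=3: 6<7, stack[3] = 7+3 = 10 → [6, 6, 7, 10, 6, 1]
k=4: 6<10, stack[4] = 10+3 = 13 → [6, 6, 7, 10, 13, 1]
k=5: 1<13, stack[5] = 13+3 = 16 → [6, 6, 7, 10, 13, 16]

[6, 6, 7, 10, 13, 16]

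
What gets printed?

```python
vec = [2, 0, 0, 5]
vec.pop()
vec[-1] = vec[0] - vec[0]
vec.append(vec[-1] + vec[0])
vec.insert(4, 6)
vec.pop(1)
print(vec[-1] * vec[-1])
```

36

pop() removes 5 → [2, 0, 0]
vec[-1] = vec[0]-vec[0] = 2-2 = 0 → [2, 0, 0]
append vec[-1]+vec[0] = 0+2 = 2 → [2, 0, 0, 2]
insert 6 at 4 → [2, 0, 0, 2, 6]
pop(1) removes 0 → [2, 0, 2, 6]
vec[-1]*vec[-1] = 6*6 = 36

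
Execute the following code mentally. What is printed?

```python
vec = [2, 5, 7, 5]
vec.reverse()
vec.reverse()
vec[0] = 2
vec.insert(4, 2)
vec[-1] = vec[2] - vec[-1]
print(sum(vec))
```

reverse → [5, 7, 5, 2]
reverse → [2, 5, 7, 5]
vec[0] = 2 → [2, 5, 7, 5]
insert 2 at 4 → [2, 5, 7, 5, 2]
vec[-1] = vec[2]-vec[-1] = 7-2 = 5 → [2, 5, 7, 5, 5]
sum = 24

24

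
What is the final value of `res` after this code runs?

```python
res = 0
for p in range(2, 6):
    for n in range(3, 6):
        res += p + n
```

p=2,n=3: res = 0+5 = 5
p=2,n=4: res = 5+6 = 11
p=2,n=5: res = 11+7 = 18
p=3,n=3: res = 18+6 = 24
p=3,n=4: res = 24+7 = 31
p=3,n=5: res = 31+8 = 39
p=4,n=3: res = 39+7 = 46
p=4,n=4: res = 46+8 = 54
p=4,n=5: res = 54+9 = 63
p=5,n=3: res = 63+8 = 71
p=5,n=4: res = 71+9 = 80
p=5,n=5: res = 80+10 = 90

90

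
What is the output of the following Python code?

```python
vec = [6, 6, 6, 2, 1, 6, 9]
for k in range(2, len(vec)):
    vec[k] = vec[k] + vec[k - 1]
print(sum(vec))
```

k=2: vec[2] = 6+6 = 12 → [6, 6, 12, 2, 1, 6, 9]
k=3: vec[3] = 2+12 = 14 → [6, 6, 12, 14, 1, 6, 9]
k=4: vec[4] = 1+14 = 15 → [6, 6, 12, 14, 15, 6, 9]
k=5: vec[5] = 6+15 = 21 → [6, 6, 12, 14, 15, 21, 9]
k=6: vec[6] = 9+21 = 30 → [6, 6, 12, 14, 15, 21, 30]
sum = 104

104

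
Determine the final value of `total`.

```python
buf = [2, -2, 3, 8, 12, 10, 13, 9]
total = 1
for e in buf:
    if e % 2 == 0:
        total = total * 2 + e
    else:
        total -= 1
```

104

e=2: even, total = 1*2+2 = 4
e=-2: even, total = 4*2+(-2) = 6
e=3: not even, total = 6-1 = 5
e=8: even, total = 5*2+8 = 18
e=12: even, total = 18*2+12 = 48
e=10: even, total = 48*2+10 = 106
e=13: not even, total = 106-1 = 105
e=9: not even, total = 105-1 = 104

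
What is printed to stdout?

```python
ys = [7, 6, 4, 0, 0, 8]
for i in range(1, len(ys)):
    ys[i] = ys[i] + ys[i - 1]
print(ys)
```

i=1: ys[1] = 6+7 = 13 → [7, 13, 4, 0, 0, 8]
i=2: ys[2] = 4+13 = 17 → [7, 13, 17, 0, 0, 8]
i=3: ys[3] = 0+17 = 17 → [7, 13, 17, 17, 0, 8]
i=4: ys[4] = 0+17 = 17 → [7, 13, 17, 17, 17, 8]
i=5: ys[5] = 8+17 = 25 → [7, 13, 17, 17, 17, 25]

[7, 13, 17, 17, 17, 25]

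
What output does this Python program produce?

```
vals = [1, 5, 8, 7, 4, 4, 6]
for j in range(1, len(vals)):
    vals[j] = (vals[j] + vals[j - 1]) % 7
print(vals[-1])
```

j=1: vals[1] = (5+1)%7 = 6 → [1, 6, 8, 7, 4, 4, 6]
j=2: vals[2] = (8+6)%7 = 0 → [1, 6, 0, 7, 4, 4, 6]
j=3: vals[3] = (7+0)%7 = 0 → [1, 6, 0, 0, 4, 4, 6]
j=4: vals[4] = (4+0)%7 = 4 → [1, 6, 0, 0, 4, 4, 6]
j=5: vals[5] = (4+4)%7 = 1 → [1, 6, 0, 0, 4, 1, 6]
j=6: vals[6] = (6+1)%7 = 0 → [1, 6, 0, 0, 4, 1, 0]

0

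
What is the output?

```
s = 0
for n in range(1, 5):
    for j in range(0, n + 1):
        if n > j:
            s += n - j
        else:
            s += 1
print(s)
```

n=1,j=0: 1>0, s = 0+1 = 1
n=1,j=1: not 1>1, s = 1+1 = 2
n=2,j=0: 2>0, s = 2+2 = 4
n=2,j=1: 2>1, s = 4+1 = 5
n=2,j=2: not 2>2, s = 5+1 = 6
n=3,j=0: 3>0, s = 6+3 = 9
n=3,j=1: 3>1, s = 9+2 = 11
n=3,j=2: 3>2, s = 11+1 = 12
n=3,j=3: not 3>3, s = 12+1 = 13
n=4,j=0: 4>0, s = 13+4 = 17
n=4,j=1: 4>1, s = 17+3 = 20
n=4,j=2: 4>2, s = 20+2 = 22
n=4,j=3: 4>3, s = 22+1 = 23
n=4,j=4: not 4>4, s = 23+1 = 24

24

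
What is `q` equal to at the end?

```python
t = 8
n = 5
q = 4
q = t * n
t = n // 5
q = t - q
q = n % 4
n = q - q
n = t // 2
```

q = 8*5 = 40
t = 5//5 = 1
q = 1-40 = -39
q = 5%4 = 1
n = 1-1 = 0
n = 1//2 = 0

1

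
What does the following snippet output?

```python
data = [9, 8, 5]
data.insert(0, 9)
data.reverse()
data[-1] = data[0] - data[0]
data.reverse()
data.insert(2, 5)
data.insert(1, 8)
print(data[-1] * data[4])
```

insert 9 at 0 → [9, 9, 8, 5]
reverse → [5, 8, 9, 9]
data[-1] = data[0]-data[0] = 5-5 = 0 → [5, 8, 9, 0]
reverse → [0, 9, 8, 5]
insert 5 at 2 → [0, 9, 5, 8, 5]
insert 8 at 1 → [0, 8, 9, 5, 8, 5]
data[-1]*data[4] = 5*8 = 40

40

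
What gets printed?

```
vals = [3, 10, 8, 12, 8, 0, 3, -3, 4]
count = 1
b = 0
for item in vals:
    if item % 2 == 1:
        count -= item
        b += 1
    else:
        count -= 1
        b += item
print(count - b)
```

item=3: odd, count = 1-3 = -2; b=1
item=10: not odd, count = (-2)-1 = -3; b=11
item=8: not odd, count = (-3)-1 = -4; b=19
item=12: not odd, count = (-4)-1 = -5; b=31
item=8: not odd, count = (-5)-1 = -6; b=39
item=0: not odd, count = (-6)-1 = -7; b=39
item=3: odd, count = (-7)-3 = -10; b=40
item=-3: odd, count = (-10)-(-3) = -7; b=41
item=4: not odd, count = (-7)-1 = -8; b=45
count-b = (-8)-45 = -53

-53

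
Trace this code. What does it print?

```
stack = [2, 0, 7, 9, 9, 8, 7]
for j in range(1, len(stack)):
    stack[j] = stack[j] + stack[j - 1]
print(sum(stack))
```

j=1: stack[1] = 0+2 = 2 → [2, 2, 7, 9, 9, 8, 7]
j=2: stack[2] = 7+2 = 9 → [2, 2, 9, 9, 9, 8, 7]
j=3: stack[3] = 9+9 = 18 → [2, 2, 9, 18, 9, 8, 7]
j=4: stack[4] = 9+18 = 27 → [2, 2, 9, 18, 27, 8, 7]
j=5: stack[5] = 8+27 = 35 → [2, 2, 9, 18, 27, 35, 7]
j=6: stack[6] = 7+35 = 42 → [2, 2, 9, 18, 27, 35, 42]
sum = 135

135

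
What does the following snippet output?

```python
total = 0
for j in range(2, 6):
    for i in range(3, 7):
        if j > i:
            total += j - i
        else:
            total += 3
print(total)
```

43

j=2,i=3: not 2>3, total = 0+3 = 3
j=2,i=4: not 2>4, total = 3+3 = 6
j=2,i=5: not 2>5, total = 6+3 = 9
j=2,i=6: not 2>6, total = 9+3 = 12
j=3,i=3: not 3>3, total = 12+3 = 15
j=3,i=4: not 3>4, total = 15+3 = 18
j=3,i=5: not 3>5, total = 18+3 = 21
j=3,i=6: not 3>6, total = 21+3 = 24
j=4,i=3: 4>3, total = 24+1 = 25
j=4,i=4: not 4>4, total = 25+3 = 28
j=4,i=5: not 4>5, total = 28+3 = 31
j=4,i=6: not 4>6, total = 31+3 = 34
j=5,i=3: 5>3, total = 34+2 = 36
j=5,i=4: 5>4, total = 36+1 = 37
j=5,i=5: not 5>5, total = 37+3 = 40
j=5,i=6: not 5>6, total = 40+3 = 43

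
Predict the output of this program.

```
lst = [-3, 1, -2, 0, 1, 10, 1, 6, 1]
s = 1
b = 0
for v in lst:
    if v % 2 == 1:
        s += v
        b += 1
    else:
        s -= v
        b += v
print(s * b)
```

-228

v=-3: odd, s = 1+(-3) = -2; b=1
v=1: odd, s = (-2)+1 = -1; b=2
v=-2: not odd, s = (-1)-(-2) = 1; b=0
v=0: not odd, s = 1-0 = 1; b=0
v=1: odd, s = 1+1 = 2; b=1
v=10: not odd, s = 2-10 = -8; b=11
v=1: odd, s = (-8)+1 = -7; b=12
v=6: not odd, s = (-7)-6 = -13; b=18
v=1: odd, s = (-13)+1 = -12; b=19
s*b = (-12)*19 = -228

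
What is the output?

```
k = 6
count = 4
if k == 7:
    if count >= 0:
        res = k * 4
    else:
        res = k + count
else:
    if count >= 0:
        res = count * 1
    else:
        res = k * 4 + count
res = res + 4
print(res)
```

8

k=6, count=4
k == 7 is False; count >= 0 is True
→ res = count * 1 = 4
res = 4+4 = 8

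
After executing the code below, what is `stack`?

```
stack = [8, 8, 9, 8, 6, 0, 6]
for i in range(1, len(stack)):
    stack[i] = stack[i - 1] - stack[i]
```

i=1: stack[1] = 8-8 = 0 → [8, 0, 9, 8, 6, 0, 6]
i=2: stack[2] = 0-9 = -9 → [8, 0, -9, 8, 6, 0, 6]
i=3: stack[3] = (-9)-8 = -17 → [8, 0, -9, -17, 6, 0, 6]
i=4: stack[4] = (-17)-6 = -23 → [8, 0, -9, -17, -23, 0, 6]
i=5: stack[5] = (-23)-0 = -23 → [8, 0, -9, -17, -23, -23, 6]
i=6: stack[6] = (-23)-6 = -29 → [8, 0, -9, -17, -23, -23, -29]

[8, 0, -9, -17, -23, -23, -29]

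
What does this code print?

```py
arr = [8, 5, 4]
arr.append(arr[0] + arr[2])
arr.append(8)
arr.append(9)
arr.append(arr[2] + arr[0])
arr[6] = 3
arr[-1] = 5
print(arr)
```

[8, 5, 4, 12, 8, 9, 5]

append arr[0]+arr[2] = 8+4 = 12 → [8, 5, 4, 12]
append 8 → [8, 5, 4, 12, 8]
append 9 → [8, 5, 4, 12, 8, 9]
append arr[2]+arr[0] = 4+8 = 12 → [8, 5, 4, 12, 8, 9, 12]
arr[6] = 3 → [8, 5, 4, 12, 8, 9, 3]
arr[-1] = 5 → [8, 5, 4, 12, 8, 9, 5]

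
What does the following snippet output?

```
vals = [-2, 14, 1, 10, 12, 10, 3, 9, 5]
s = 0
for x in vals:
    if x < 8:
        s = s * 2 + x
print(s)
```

x=-2: <8, s = 0*2+(-2) = -2
x=14: not <8
x=1: <8, s = (-2)*2+1 = -3
x=10: not <8
x=12: not <8
x=10: not <8
x=3: <8, s = (-3)*2+3 = -3
x=9: not <8
x=5: <8, s = (-3)*2+5 = -1

-1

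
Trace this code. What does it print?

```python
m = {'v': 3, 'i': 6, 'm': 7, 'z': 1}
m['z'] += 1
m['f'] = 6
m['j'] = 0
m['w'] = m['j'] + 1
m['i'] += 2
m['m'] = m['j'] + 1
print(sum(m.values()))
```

21

m['z'] = 1+1 = 2 → {'v': 3, 'i': 6, 'm': 7, 'z': 2}
m['f'] = 6 → {'v': 3, 'i': 6, 'm': 7, 'z': 2, 'f': 6}
m['j'] = 0 → {'v': 3, 'i': 6, 'm': 7, 'z': 2, 'f': 6, 'j': 0}
m['w'] = m['j']+1 = 1 → {'v': 3, 'i': 6, 'm': 7, 'z': 2, 'f': 6, 'j': 0, 'w': 1}
m['i'] = 6+2 = 8 → {'v': 3, 'i': 8, 'm': 7, 'z': 2, 'f': 6, 'j': 0, 'w': 1}
m['m'] = m['j']+1 = 1 → {'v': 3, 'i': 8, 'm': 1, 'z': 2, 'f': 6, 'j': 0, 'w': 1}
sum of values = 21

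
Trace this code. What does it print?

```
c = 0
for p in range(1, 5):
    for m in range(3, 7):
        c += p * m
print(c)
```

180

p=1,m=3: c = 0+3 = 3
p=1,m=4: c = 3+4 = 7
p=1,m=5: c = 7+5 = 12
p=1,m=6: c = 12+6 = 18
p=2,m=3: c = 18+6 = 24
p=2,m=4: c = 24+8 = 32
p=2,m=5: c = 32+10 = 42
p=2,m=6: c = 42+12 = 54
p=3,m=3: c = 54+9 = 63
p=3,m=4: c = 63+12 = 75
p=3,m=5: c = 75+15 = 90
p=3,m=6: c = 90+18 = 108
p=4,m=3: c = 108+12 = 120
p=4,m=4: c = 120+16 = 136
p=4,m=5: c = 136+20 = 156
p=4,m=6: c = 156+24 = 180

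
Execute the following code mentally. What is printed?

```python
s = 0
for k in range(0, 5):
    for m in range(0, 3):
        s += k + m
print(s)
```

45

k=0,m=0: s = 0+0 = 0
k=0,m=1: s = 0+1 = 1
k=0,m=2: s = 1+2 = 3
k=1,m=0: s = 3+1 = 4
k=1,m=1: s = 4+2 = 6
k=1,m=2: s = 6+3 = 9
k=2,m=0: s = 9+2 = 11
k=2,m=1: s = 11+3 = 14
k=2,m=2: s = 14+4 = 18
k=3,m=0: s = 18+3 = 21
k=3,m=1: s = 21+4 = 25
k=3,m=2: s = 25+5 = 30
k=4,m=0: s = 30+4 = 34
k=4,m=1: s = 34+5 = 39
k=4,m=2: s = 39+6 = 45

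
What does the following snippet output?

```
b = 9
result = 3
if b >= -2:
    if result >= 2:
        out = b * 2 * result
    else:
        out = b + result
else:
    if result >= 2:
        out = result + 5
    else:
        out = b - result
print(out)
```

b=9, result=3
b >= -2 is True; result >= 2 is True
→ out = b * 2 * result = 54

54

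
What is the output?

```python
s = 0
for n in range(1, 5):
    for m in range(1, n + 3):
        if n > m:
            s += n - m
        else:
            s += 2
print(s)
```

n=1,m=1: not 1>1, s = 0+2 = 2
n=1,m=2: not 1>2, s = 2+2 = 4
n=1,m=3: not 1>3, s = 4+2 = 6
n=2,m=1: 2>1, s = 6+1 = 7
n=2,m=2: not 2>2, s = 7+2 = 9
n=2,m=3: not 2>3, s = 9+2 = 11
n=2,m=4: not 2>4, s = 11+2 = 13
n=3,m=1: 3>1, s = 13+2 = 15
n=3,m=2: 3>2, s = 15+1 = 16
n=3,m=3: not 3>3, s = 16+2 = 18
n=3,m=4: not 3>4, s = 18+2 = 20
n=3,m=5: not 3>5, s = 20+2 = 22
n=4,m=1: 4>1, s = 22+3 = 25
n=4,m=2: 4>2, s = 25+2 = 27
n=4,m=3: 4>3, s = 27+1 = 28
n=4,m=4: not 4>4, s = 28+2 = 30
n=4,m=5: not 4>5, s = 30+2 = 32
n=4,m=6: not 4>6, s = 32+2 = 34

34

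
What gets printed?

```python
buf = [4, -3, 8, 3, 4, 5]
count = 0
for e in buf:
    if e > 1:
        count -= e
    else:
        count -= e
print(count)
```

-21

e=4: >1, count = 0-4 = -4
e=-3: not >1, count = (-4)-(-3) = -1
e=8: >1, count = (-1)-8 = -9
e=3: >1, count = (-9)-3 = -12
e=4: >1, count = (-12)-4 = -16
e=5: >1, count = (-16)-5 = -21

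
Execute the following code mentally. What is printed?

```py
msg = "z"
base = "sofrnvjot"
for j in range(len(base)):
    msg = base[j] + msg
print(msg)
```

j=0: prepend 's' → 'sz'
j=1: prepend 'o' → 'osz'
j=2: prepend 'f' → 'fosz'
j=3: prepend 'r' → 'rfosz'
j=4: prepend 'n' → 'nrfosz'
j=5: prepend 'v' → 'vnrfosz'
j=6: prepend 'j' → 'jvnrfosz'
j=7: prepend 'o' → 'ojvnrfosz'
j=8: prepend 't' → 'tojvnrfosz'

tojvnrfosz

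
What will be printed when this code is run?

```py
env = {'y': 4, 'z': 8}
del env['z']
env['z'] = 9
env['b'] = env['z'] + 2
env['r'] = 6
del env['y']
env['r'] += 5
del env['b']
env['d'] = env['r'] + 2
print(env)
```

del 'z' → {'y': 4}
env['z'] = 9 → {'y': 4, 'z': 9}
env['b'] = env['z']+2 = 11 → {'y': 4, 'z': 9, 'b': 11}
env['r'] = 6 → {'y': 4, 'z': 9, 'b': 11, 'r': 6}
del 'y' → {'z': 9, 'b': 11, 'r': 6}
env['r'] = 6+5 = 11 → {'z': 9, 'b': 11, 'r': 11}
del 'b' → {'z': 9, 'r': 11}
env['d'] = env['r']+2 = 13 → {'z': 9, 'r': 11, 'd': 13}

{'z': 9, 'r': 11, 'd': 13}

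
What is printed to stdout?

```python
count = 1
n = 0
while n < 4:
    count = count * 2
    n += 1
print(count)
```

n=0: count = 1*2 = 2
n=1: count = 2*2 = 4
n=2: count = 4*2 = 8
n=3: count = 8*2 = 16

16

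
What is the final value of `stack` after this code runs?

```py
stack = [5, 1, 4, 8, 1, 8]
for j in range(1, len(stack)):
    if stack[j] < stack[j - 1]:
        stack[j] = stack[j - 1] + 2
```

j=1: 1<5, stack[1] = 5+2 = 7 → [5, 7, 4, 8, 1, 8]
j=2: 4<7, stack[2] = 7+2 = 9 → [5, 7, 9, 8, 1, 8]
j=3: 8<9, stack[3] = 9+2 = 11 → [5, 7, 9, 11, 1, 8]
j=4: 1<11, stack[4] = 11+2 = 13 → [5, 7, 9, 11, 13, 8]
j=5: 8<13, stack[5] = 13+2 = 15 → [5, 7, 9, 11, 13, 15]

[5, 7, 9, 11, 13, 15]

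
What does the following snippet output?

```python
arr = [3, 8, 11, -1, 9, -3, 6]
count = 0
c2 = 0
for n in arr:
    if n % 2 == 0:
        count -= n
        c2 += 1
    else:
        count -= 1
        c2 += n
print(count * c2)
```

-399

n=3: not even, count = 0-1 = -1; c2=3
n=8: even, count = (-1)-8 = -9; c2=4
n=11: not even, count = (-9)-1 = -10; c2=15
n=-1: not even, count = (-10)-1 = -11; c2=14
n=9: not even, count = (-11)-1 = -12; c2=23
n=-3: not even, count = (-12)-1 = -13; c2=20
n=6: even, count = (-13)-6 = -19; c2=21
count*c2 = (-19)*21 = -399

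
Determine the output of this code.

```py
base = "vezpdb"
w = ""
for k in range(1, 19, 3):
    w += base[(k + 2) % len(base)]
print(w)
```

pvpvpv

k=1: add base[3]='p' → 'p'
k=4: add base[0]='v' → 'pv'
k=7: add base[3]='p' → 'pvp'
k=10: add base[0]='v' → 'pvpv'
k=13: add base[3]='p' → 'pvpvp'
k=16: add base[0]='v' → 'pvpvpv'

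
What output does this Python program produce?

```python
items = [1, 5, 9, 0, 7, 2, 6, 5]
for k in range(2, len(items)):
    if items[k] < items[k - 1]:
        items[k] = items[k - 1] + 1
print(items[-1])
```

k=2: 9>=5, unchanged → [1, 5, 9, 0, 7, 2, 6, 5]
k=3: 0<9, items[3] = 9+1 = 10 → [1, 5, 9, 10, 7, 2, 6, 5]
k=4: 7<10, items[4] = 10+1 = 11 → [1, 5, 9, 10, 11, 2, 6, 5]
k=5: 2<11, items[5] = 11+1 = 12 → [1, 5, 9, 10, 11, 12, 6, 5]
k=6: 6<12, items[6] = 12+1 = 13 → [1, 5, 9, 10, 11, 12, 13, 5]
k=7: 5<13, items[7] = 13+1 = 14 → [1, 5, 9, 10, 11, 12, 13, 14]

14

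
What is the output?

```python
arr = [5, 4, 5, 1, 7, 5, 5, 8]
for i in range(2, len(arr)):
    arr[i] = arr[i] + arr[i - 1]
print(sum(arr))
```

i=2: arr[2] = 5+4 = 9 → [5, 4, 9, 1, 7, 5, 5, 8]
i=3: arr[3] = 1+9 = 10 → [5, 4, 9, 10, 7, 5, 5, 8]
i=4: arr[4] = 7+10 = 17 → [5, 4, 9, 10, 17, 5, 5, 8]
i=5: arr[5] = 5+17 = 22 → [5, 4, 9, 10, 17, 22, 5, 8]
i=6: arr[6] = 5+22 = 27 → [5, 4, 9, 10, 17, 22, 27, 8]
i=7: arr[7] = 8+27 = 35 → [5, 4, 9, 10, 17, 22, 27, 35]
sum = 129

129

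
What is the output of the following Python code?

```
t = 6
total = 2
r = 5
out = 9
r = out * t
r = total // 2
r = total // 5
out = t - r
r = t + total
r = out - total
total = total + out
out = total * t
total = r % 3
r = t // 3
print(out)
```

48

r = 9*6 = 54
r = 2//2 = 1
r = 2//5 = 0
out = 6-0 = 6
r = 6+2 = 8
r = 6-2 = 4
total = 2+6 = 8
out = 8*6 = 48
total = 4%3 = 1
r = 6//3 = 2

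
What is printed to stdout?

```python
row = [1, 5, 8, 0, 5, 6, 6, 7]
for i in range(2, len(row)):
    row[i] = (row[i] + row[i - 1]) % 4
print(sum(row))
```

13

i=2: row[2] = (8+5)%4 = 1 → [1, 5, 1, 0, 5, 6, 6, 7]
i=3: row[3] = (0+1)%4 = 1 → [1, 5, 1, 1, 5, 6, 6, 7]
i=4: row[4] = (5+1)%4 = 2 → [1, 5, 1, 1, 2, 6, 6, 7]
i=5: row[5] = (6+2)%4 = 0 → [1, 5, 1, 1, 2, 0, 6, 7]
i=6: row[6] = (6+0)%4 = 2 → [1, 5, 1, 1, 2, 0, 2, 7]
i=7: row[7] = (7+2)%4 = 1 → [1, 5, 1, 1, 2, 0, 2, 1]
sum = 13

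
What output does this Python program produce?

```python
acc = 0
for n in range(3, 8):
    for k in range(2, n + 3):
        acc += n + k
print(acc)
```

n=3,k=2: acc = 0+5 = 5
n=3,k=3: acc = 5+6 = 11
n=3,k=4: acc = 11+7 = 18
n=3,k=5: acc = 18+8 = 26
n=4,k=2: acc = 26+6 = 32
n=4,k=3: acc = 32+7 = 39
n=4,k=4: acc = 39+8 = 47
n=4,k=5: acc = 47+9 = 56
n=4,k=6: acc = 56+10 = 66
n=5,k=2: acc = 66+7 = 73
n=5,k=3: acc = 73+8 = 81
n=5,k=4: acc = 81+9 = 90
n=5,k=5: acc = 90+10 = 100
n=5,k=6: acc = 100+11 = 111
n=5,k=7: acc = 111+12 = 123
n=6,k=2: acc = 123+8 = 131
n=6,k=3: acc = 131+9 = 140
n=6,k=4: acc = 140+10 = 150
n=6,k=5: acc = 150+11 = 161
n=6,k=6: acc = 161+12 = 173
n=6,k=7: acc = 173+13 = 186
n=6,k=8: acc = 186+14 = 200
n=7,k=2: acc = 200+9 = 209
n=7,k=3: acc = 209+10 = 219
n=7,k=4: acc = 219+11 = 230
n=7,k=5: acc = 230+12 = 242
n=7,k=6: acc = 242+13 = 255
n=7,k=7: acc = 255+14 = 269
n=7,k=8: acc = 269+15 = 284
n=7,k=9: acc = 284+16 = 300

300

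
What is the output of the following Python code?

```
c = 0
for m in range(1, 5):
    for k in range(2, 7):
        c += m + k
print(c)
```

130

m=1,k=2: c = 0+3 = 3
m=1,k=3: c = 3+4 = 7
m=1,k=4: c = 7+5 = 12
m=1,k=5: c = 12+6 = 18
m=1,k=6: c = 18+7 = 25
m=2,k=2: c = 25+4 = 29
m=2,k=3: c = 29+5 = 34
m=2,k=4: c = 34+6 = 40
m=2,k=5: c = 40+7 = 47
m=2,k=6: c = 47+8 = 55
m=3,k=2: c = 55+5 = 60
m=3,k=3: c = 60+6 = 66
m=3,k=4: c = 66+7 = 73
m=3,k=5: c = 73+8 = 81
m=3,k=6: c = 81+9 = 90
m=4,k=2: c = 90+6 = 96
m=4,k=3: c = 96+7 = 103
m=4,k=4: c = 103+8 = 111
m=4,k=5: c = 111+9 = 120
m=4,k=6: c = 120+10 = 130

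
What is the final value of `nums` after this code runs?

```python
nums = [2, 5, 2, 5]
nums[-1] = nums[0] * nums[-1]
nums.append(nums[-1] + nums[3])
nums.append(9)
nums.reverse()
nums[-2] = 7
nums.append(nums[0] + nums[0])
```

[9, 20, 10, 2, 7, 2, 18]

nums[-1] = nums[0]*nums[-1] = 2*5 = 10 → [2, 5, 2, 10]
append nums[-1]+nums[3] = 10+10 = 20 → [2, 5, 2, 10, 20]
append 9 → [2, 5, 2, 10, 20, 9]
reverse → [9, 20, 10, 2, 5, 2]
nums[-2] = 7 → [9, 20, 10, 2, 7, 2]
append nums[0]+nums[0] = 9+9 = 18 → [9, 20, 10, 2, 7, 2, 18]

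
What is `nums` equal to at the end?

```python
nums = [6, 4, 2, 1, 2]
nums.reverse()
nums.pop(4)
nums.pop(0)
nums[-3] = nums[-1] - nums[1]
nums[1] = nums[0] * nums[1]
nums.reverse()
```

reverse → [2, 1, 2, 4, 6]
pop(4) removes 6 → [2, 1, 2, 4]
pop(0) removes 2 → [1, 2, 4]
nums[-3] = nums[-1]-nums[1] = 4-2 = 2 → [2, 2, 4]
nums[1] = nums[0]*nums[1] = 2*2 = 4 → [2, 4, 4]
reverse → [4, 4, 2]

[4, 4, 2]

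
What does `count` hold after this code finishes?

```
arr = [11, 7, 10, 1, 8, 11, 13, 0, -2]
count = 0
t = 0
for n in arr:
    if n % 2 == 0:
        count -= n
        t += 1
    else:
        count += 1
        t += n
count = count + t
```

n=11: not even, count = 0+1 = 1; t=11
n=7: not even, count = 1+1 = 2; t=18
n=10: even, count = 2-10 = -8; t=19
n=1: not even, count = (-8)+1 = -7; t=20
n=8: even, count = (-7)-8 = -15; t=21
n=11: not even, count = (-15)+1 = -14; t=32
n=13: not even, count = (-14)+1 = -13; t=45
n=0: even, count = (-13)-0 = -13; t=46
n=-2: even, count = (-13)-(-2) = -11; t=47
count+t = (-11)+47 = 36

36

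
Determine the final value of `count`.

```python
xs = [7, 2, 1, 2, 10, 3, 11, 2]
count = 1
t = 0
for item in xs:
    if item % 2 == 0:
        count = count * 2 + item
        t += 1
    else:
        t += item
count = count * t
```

item=7: not even; t=7
item=2: even, count = 1*2+2 = 4; t=8
item=1: not even; t=9
item=2: even, count = 4*2+2 = 10; t=10
item=10: even, count = 10*2+10 = 30; t=11
item=3: not even; t=14
item=11: not even; t=25
item=2: even, count = 30*2+2 = 62; t=26
count*t = 62*26 = 1612

1612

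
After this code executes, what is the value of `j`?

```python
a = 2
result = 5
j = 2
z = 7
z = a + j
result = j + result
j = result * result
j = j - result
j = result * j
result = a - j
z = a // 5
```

z = 2+2 = 4
result = 2+5 = 7
j = 7*7 = 49
j = 49-7 = 42
j = 7*42 = 294
result = 2-294 = -292
z = 2//5 = 0

294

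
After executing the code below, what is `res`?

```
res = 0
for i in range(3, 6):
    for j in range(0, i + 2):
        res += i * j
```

195

i=3,j=0: res = 0+0 = 0
i=3,j=1: res = 0+3 = 3
i=3,j=2: res = 3+6 = 9
i=3,j=3: res = 9+9 = 18
i=3,j=4: res = 18+12 = 30
i=4,j=0: res = 30+0 = 30
i=4,j=1: res = 30+4 = 34
i=4,j=2: res = 34+8 = 42
i=4,j=3: res = 42+12 = 54
i=4,j=4: res = 54+16 = 70
i=4,j=5: res = 70+20 = 90
i=5,j=0: res = 90+0 = 90
i=5,j=1: res = 90+5 = 95
i=5,j=2: res = 95+10 = 105
i=5,j=3: res = 105+15 = 120
i=5,j=4: res = 120+20 = 140
i=5,j=5: res = 140+25 = 165
i=5,j=6: res = 165+30 = 195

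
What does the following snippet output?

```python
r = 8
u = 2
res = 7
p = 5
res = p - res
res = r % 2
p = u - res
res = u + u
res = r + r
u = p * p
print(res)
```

16

res = 5-7 = -2
res = 8%2 = 0
p = 2-0 = 2
res = 2+2 = 4
res = 8+8 = 16
u = 2*2 = 4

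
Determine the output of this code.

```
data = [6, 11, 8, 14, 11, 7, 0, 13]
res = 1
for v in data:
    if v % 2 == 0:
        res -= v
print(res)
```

v=6: even, res = 1-6 = -5
v=11: not even
v=8: even, res = (-5)-8 = -13
v=14: even, res = (-13)-14 = -27
v=11: not even
v=7: not even
v=0: even, res = (-27)-0 = -27
v=13: not even

-27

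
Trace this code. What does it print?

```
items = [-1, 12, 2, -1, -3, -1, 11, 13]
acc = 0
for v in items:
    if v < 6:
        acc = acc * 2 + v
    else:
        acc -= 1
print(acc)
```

-29

v=-1: <6, acc = 0*2+(-1) = -1
v=12: not <6, acc = (-1)-1 = -2
v=2: <6, acc = (-2)*2+2 = -2
v=-1: <6, acc = (-2)*2+(-1) = -5
v=-3: <6, acc = (-5)*2+(-3) = -13
v=-1: <6, acc = (-13)*2+(-1) = -27
v=11: not <6, acc = (-27)-1 = -28
v=13: not <6, acc = (-28)-1 = -29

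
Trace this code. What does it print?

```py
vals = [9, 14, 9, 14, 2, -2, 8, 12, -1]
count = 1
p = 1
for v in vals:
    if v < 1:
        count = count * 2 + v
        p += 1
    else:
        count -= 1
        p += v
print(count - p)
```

-96

v=9: not <1, count = 1-1 = 0; p=10
v=14: not <1, count = 0-1 = -1; p=24
v=9: not <1, count = (-1)-1 = -2; p=33
v=14: not <1, count = (-2)-1 = -3; p=47
v=2: not <1, count = (-3)-1 = -4; p=49
v=-2: <1, count = (-4)*2+(-2) = -10; p=50
v=8: not <1, count = (-10)-1 = -11; p=58
v=12: not <1, count = (-11)-1 = -12; p=70
v=-1: <1, count = (-12)*2+(-1) = -25; p=71
count-p = (-25)-71 = -96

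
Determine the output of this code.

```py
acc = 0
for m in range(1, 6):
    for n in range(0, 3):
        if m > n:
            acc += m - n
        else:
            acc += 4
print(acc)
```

m=1,n=0: 1>0, acc = 0+1 = 1
m=1,n=1: not 1>1, acc = 1+4 = 5
m=1,n=2: not 1>2, acc = 5+4 = 9
m=2,n=0: 2>0, acc = 9+2 = 11
m=2,n=1: 2>1, acc = 11+1 = 12
m=2,n=2: not 2>2, acc = 12+4 = 16
m=3,n=0: 3>0, acc = 16+3 = 19
m=3,n=1: 3>1, acc = 19+2 = 21
m=3,n=2: 3>2, acc = 21+1 = 22
m=4,n=0: 4>0, acc = 22+4 = 26
m=4,n=1: 4>1, acc = 26+3 = 29
m=4,n=2: 4>2, acc = 29+2 = 31
m=5,n=0: 5>0, acc = 31+5 = 36
m=5,n=1: 5>1, acc = 36+4 = 40
m=5,n=2: 5>2, acc = 40+3 = 43

43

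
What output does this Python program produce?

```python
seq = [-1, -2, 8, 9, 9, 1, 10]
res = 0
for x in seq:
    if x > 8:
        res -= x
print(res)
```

-28

x=-1: not >8
x=-2: not >8
x=8: not >8
x=9: >8, res = 0-9 = -9
x=9: >8, res = (-9)-9 = -18
x=1: not >8
x=10: >8, res = (-18)-10 = -28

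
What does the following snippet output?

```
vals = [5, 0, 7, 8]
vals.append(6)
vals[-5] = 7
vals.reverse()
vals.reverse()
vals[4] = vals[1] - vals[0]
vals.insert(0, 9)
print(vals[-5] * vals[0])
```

append 6 → [5, 0, 7, 8, 6]
vals[-5] = 7 → [7, 0, 7, 8, 6]
reverse → [6, 8, 7, 0, 7]
reverse → [7, 0, 7, 8, 6]
vals[4] = vals[1]-vals[0] = 0-7 = -7 → [7, 0, 7, 8, -7]
insert 9 at 0 → [9, 7, 0, 7, 8, -7]
vals[-5]*vals[0] = 7*9 = 63

63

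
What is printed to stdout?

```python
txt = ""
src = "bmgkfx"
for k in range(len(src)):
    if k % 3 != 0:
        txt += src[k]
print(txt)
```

k=0: skip
k=1: add 'm' → 'm'
k=2: add 'g' → 'mg'
k=3: skip
k=4: add 'f' → 'mgf'
k=5: add 'x' → 'mgfx'

mgfx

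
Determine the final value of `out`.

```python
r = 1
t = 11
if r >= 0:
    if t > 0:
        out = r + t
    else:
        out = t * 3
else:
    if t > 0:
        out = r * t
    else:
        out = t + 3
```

r=1, t=11
r >= 0 is True; t > 0 is True
→ out = r + t = 12

12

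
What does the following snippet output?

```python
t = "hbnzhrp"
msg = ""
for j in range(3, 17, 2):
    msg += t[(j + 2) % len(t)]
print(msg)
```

rhnhpbz

j=3: add t[5]='r' → 'r'
j=5: add t[0]='h' → 'rh'
j=7: add t[2]='n' → 'rhn'
j=9: add t[4]='h' → 'rhnh'
j=11: add t[6]='p' → 'rhnhp'
j=13: add t[1]='b' → 'rhnhpb'
j=15: add t[3]='z' → 'rhnhpbz'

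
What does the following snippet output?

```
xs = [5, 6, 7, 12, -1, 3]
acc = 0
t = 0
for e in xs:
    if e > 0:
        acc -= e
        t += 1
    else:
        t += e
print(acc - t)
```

e=5: >0, acc = 0-5 = -5; t=1
e=6: >0, acc = (-5)-6 = -11; t=2
e=7: >0, acc = (-11)-7 = -18; t=3
e=12: >0, acc = (-18)-12 = -30; t=4
e=-1: not >0; t=3
e=3: >0, acc = (-30)-3 = -33; t=4
acc-t = (-33)-4 = -37

-37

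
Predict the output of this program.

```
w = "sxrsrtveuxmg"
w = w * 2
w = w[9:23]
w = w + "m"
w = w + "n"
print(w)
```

xmgsxrsrtveuxmmn

repeat ×2 → 'sxrsrtveuxmgsxrsrtveuxmg'
slice [9:23] → 'xmgsxrsrtveuxm'
+ 'm' → 'xmgsxrsrtveuxmm'
+ 'n' → 'xmgsxrsrtveuxmmn'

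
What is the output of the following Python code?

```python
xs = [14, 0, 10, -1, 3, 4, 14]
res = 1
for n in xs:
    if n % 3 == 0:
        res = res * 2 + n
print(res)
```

n=14: not %3==0
n=0: %3==0, res = 1*2+0 = 2
n=10: not %3==0
n=-1: not %3==0
n=3: %3==0, res = 2*2+3 = 7
n=4: not %3==0
n=14: not %3==0

7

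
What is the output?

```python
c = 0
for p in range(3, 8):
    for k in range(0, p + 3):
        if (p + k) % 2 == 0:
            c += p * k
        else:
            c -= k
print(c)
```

387

p=3,k=0: odd sum, c = 0-0 = 0
p=3,k=1: even sum, c = 0+3 = 3
p=3,k=2: odd sum, c = 3-2 = 1
p=3,k=3: even sum, c = 1+9 = 10
p=3,k=4: odd sum, c = 10-4 = 6
p=3,k=5: even sum, c = 6+15 = 21
p=4,k=0: even sum, c = 21+0 = 21
p=4,k=1: odd sum, c = 21-1 = 20
p=4,k=2: even sum, c = 20+8 = 28
p=4,k=3: odd sum, c = 28-3 = 25
p=4,k=4: even sum, c = 25+16 = 41
p=4,k=5: odd sum, c = 41-5 = 36
p=4,k=6: even sum, c = 36+24 = 60
p=5,k=0: odd sum, c = 60-0 = 60
p=5,k=1: even sum, c = 60+5 = 65
p=5,k=2: odd sum, c = 65-2 = 63
p=5,k=3: even sum, c = 63+15 = 78
p=5,k=4: odd sum, c = 78-4 = 74
p=5,k=5: even sum, c = 74+25 = 99
p=5,k=6: odd sum, c = 99-6 = 93
p=5,k=7: even sum, c = 93+35 = 128
p=6,k=0: even sum, c = 128+0 = 128
p=6,k=1: odd sum, c = 128-1 = 127
p=6,k=2: even sum, c = 127+12 = 139
p=6,k=3: odd sum, c = 139-3 = 136
p=6,k=4: even sum, c = 136+24 = 160
p=6,k=5: odd sum, c = 160-5 = 155
p=6,k=6: even sum, c = 155+36 = 191
p=6,k=7: odd sum, c = 191-7 = 184
p=6,k=8: even sum, c = 184+48 = 232
p=7,k=0: odd sum, c = 232-0 = 232
p=7,k=1: even sum, c = 232+7 = 239
p=7,k=2: odd sum, c = 239-2 = 237
p=7,k=3: even sum, c = 237+21 = 258
p=7,k=4: odd sum, c = 258-4 = 254
p=7,k=5: even sum, c = 254+35 = 289
p=7,k=6: odd sum, c = 289-6 = 283
p=7,k=7: even sum, c = 283+49 = 332
p=7,k=8: odd sum, c = 332-8 = 324
p=7,k=9: even sum, c = 324+63 = 387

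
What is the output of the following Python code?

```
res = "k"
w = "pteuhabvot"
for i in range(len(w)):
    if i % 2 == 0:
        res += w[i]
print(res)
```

kpehbo

i=0: add 'p' → 'kp'
i=1: skip
i=2: add 'e' → 'kpe'
i=3: skip
i=4: add 'h' → 'kpeh'
i=5: skip
i=6: add 'b' → 'kpehb'
i=7: skip
i=8: add 'o' → 'kpehbo'
i=9: skip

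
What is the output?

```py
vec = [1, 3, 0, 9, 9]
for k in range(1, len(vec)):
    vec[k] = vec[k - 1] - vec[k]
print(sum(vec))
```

-34

k=1: vec[1] = 1-3 = -2 → [1, -2, 0, 9, 9]
k=2: vec[2] = (-2)-0 = -2 → [1, -2, -2, 9, 9]
k=3: vec[3] = (-2)-9 = -11 → [1, -2, -2, -11, 9]
k=4: vec[4] = (-11)-9 = -20 → [1, -2, -2, -11, -20]
sum = -34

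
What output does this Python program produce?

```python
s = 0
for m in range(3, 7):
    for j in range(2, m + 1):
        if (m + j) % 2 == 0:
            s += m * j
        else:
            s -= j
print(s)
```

m=3,j=2: odd sum, s = 0-2 = -2
m=3,j=3: even sum, s = (-2)+9 = 7
m=4,j=2: even sum, s = 7+8 = 15
m=4,j=3: odd sum, s = 15-3 = 12
m=4,j=4: even sum, s = 12+16 = 28
m=5,j=2: odd sum, s = 28-2 = 26
m=5,j=3: even sum, s = 26+15 = 41
m=5,j=4: odd sum, s = 41-4 = 37
m=5,j=5: even sum, s = 37+25 = 62
m=6,j=2: even sum, s = 62+12 = 74
m=6,j=3: odd sum, s = 74-3 = 71
m=6,j=4: even sum, s = 71+24 = 95
m=6,j=5: odd sum, s = 95-5 = 90
m=6,j=6: even sum, s = 90+36 = 126

126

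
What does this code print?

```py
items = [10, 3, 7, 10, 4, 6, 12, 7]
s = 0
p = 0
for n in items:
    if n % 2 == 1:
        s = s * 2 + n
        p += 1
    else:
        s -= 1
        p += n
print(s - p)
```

n=10: not odd, s = 0-1 = -1; p=10
n=3: odd, s = (-1)*2+3 = 1; p=11
n=7: odd, s = 1*2+7 = 9; p=12
n=10: not odd, s = 9-1 = 8; p=22
n=4: not odd, s = 8-1 = 7; p=26
n=6: not odd, s = 7-1 = 6; p=32
n=12: not odd, s = 6-1 = 5; p=44
n=7: odd, s = 5*2+7 = 17; p=45
s-p = 17-45 = -28

-28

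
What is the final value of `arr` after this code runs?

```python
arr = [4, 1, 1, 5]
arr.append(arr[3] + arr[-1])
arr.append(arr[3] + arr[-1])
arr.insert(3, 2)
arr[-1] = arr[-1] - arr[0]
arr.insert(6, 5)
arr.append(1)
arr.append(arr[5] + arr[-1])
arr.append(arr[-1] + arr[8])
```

append arr[3]+arr[-1] = 5+5 = 10 → [4, 1, 1, 5, 10]
append arr[3]+arr[-1] = 5+10 = 15 → [4, 1, 1, 5, 10, 15]
insert 2 at 3 → [4, 1, 1, 2, 5, 10, 15]
arr[-1] = arr[-1]-arr[0] = 15-4 = 11 → [4, 1, 1, 2, 5, 10, 11]
insert 5 at 6 → [4, 1, 1, 2, 5, 10, 5, 11]
append 1 → [4, 1, 1, 2, 5, 10, 5, 11, 1]
append arr[5]+arr[-1] = 10+1 = 11 → [4, 1, 1, 2, 5, 10, 5, 11, 1, 11]
append arr[-1]+arr[8] = 11+1 = 12 → [4, 1, 1, 2, 5, 10, 5, 11, 1, 11, 12]

[4, 1, 1, 2, 5, 10, 5, 11, 1, 11, 12]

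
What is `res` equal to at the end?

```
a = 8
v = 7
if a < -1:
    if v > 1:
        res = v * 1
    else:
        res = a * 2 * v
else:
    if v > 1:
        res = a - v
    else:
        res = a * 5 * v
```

1

a=8, v=7
a < -1 is False; v > 1 is True
→ res = a - v = 1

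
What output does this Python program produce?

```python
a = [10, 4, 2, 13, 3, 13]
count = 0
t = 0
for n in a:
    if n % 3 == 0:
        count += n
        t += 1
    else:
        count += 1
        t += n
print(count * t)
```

344

n=10: not %3==0, count = 0+1 = 1; t=10
n=4: not %3==0, count = 1+1 = 2; t=14
n=2: not %3==0, count = 2+1 = 3; t=16
n=13: not %3==0, count = 3+1 = 4; t=29
n=3: %3==0, count = 4+3 = 7; t=30
n=13: not %3==0, count = 7+1 = 8; t=43
count*t = 8*43 = 344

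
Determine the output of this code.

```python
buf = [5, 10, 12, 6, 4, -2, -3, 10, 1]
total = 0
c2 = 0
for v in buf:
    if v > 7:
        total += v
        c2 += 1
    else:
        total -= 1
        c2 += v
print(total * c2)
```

v=5: not >7, total = 0-1 = -1; c2=5
v=10: >7, total = (-1)+10 = 9; c2=6
v=12: >7, total = 9+12 = 21; c2=7
v=6: not >7, total = 21-1 = 20; c2=13
v=4: not >7, total = 20-1 = 19; c2=17
v=-2: not >7, total = 19-1 = 18; c2=15
v=-3: not >7, total = 18-1 = 17; c2=12
v=10: >7, total = 17+10 = 27; c2=13
v=1: not >7, total = 27-1 = 26; c2=14
total*c2 = 26*14 = 364

364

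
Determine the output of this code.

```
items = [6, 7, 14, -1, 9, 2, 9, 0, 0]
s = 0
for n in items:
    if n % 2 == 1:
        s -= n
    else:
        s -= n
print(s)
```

-46

n=6: not odd, s = 0-6 = -6
n=7: odd, s = (-6)-7 = -13
n=14: not odd, s = (-13)-14 = -27
n=-1: odd, s = (-27)-(-1) = -26
n=9: odd, s = (-26)-9 = -35
n=2: not odd, s = (-35)-2 = -37
n=9: odd, s = (-37)-9 = -46
n=0: not odd, s = (-46)-0 = -46
n=0: not odd, s = (-46)-0 = -46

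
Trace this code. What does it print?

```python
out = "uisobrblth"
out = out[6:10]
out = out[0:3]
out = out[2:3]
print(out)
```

slice [6:10] → 'blth'
slice [0:3] → 'blt'
slice [2:3] → 't'

t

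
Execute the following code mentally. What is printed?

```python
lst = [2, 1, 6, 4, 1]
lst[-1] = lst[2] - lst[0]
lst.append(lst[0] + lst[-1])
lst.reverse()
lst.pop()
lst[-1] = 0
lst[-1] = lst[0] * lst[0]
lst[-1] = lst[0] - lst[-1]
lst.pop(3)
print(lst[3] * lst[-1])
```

lst[-1] = lst[2]-lst[0] = 6-2 = 4 → [2, 1, 6, 4, 4]
append lst[0]+lst[-1] = 2+4 = 6 → [2, 1, 6, 4, 4, 6]
reverse → [6, 4, 4, 6, 1, 2]
pop() removes 2 → [6, 4, 4, 6, 1]
lst[-1] = 0 → [6, 4, 4, 6, 0]
lst[-1] = lst[0]*lst[0] = 6*6 = 36 → [6, 4, 4, 6, 36]
lst[-1] = lst[0]-lst[-1] = 6-36 = -30 → [6, 4, 4, 6, -30]
pop(3) removes 6 → [6, 4, 4, -30]
lst[3]*lst[-1] = (-30)*(-30) = 900

900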